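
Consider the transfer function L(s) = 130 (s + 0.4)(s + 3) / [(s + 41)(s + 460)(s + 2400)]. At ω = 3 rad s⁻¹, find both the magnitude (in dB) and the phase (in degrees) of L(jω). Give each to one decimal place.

|L| = -88.7 dB, ∠L = 122.8°

|j3 + 0.4| = √(3² + 0.4²) = 3.027
|j3 + 3| = √(3² + 3²) = 4.243
|j3 + 41| = √(3² + 41²) = 41.11
|j3 + 460| = √(3² + 460²) = 460
|j3 + 2400| = √(3² + 2400²) = 2400
|L(j3)| = 130 × 3.027 × 4.243 / (41.11 × 460 × 2400) = 3.6779e-05
20 log₁₀(3.6779e-05) = -88.69 dB
∠(j3 + 0.4) = arctan(3/0.4) = 82.41°
∠(j3 + 3) = arctan(3/3) = 45.00°
∠(j3 + 41) = arctan(3/41) = 4.18°
∠(j3 + 460) = arctan(3/460) = 0.37°
∠(j3 + 2400) = arctan(3/2400) = 0.07°
∠L(j3) = 82.41° + 45.00° − (4.18° + 0.37° + 0.07°) = 122.78°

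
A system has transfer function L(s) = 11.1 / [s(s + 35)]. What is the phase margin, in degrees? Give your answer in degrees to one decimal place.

89.5°

Gain crossover: |L(jω)| = 1 at ω ≈ 0.317 rad s⁻¹.
∠L(j0.317) = −90° − arctan(0.317/35) ≈ -90.52°
PM = 180° + (-90.52°) = 89.48°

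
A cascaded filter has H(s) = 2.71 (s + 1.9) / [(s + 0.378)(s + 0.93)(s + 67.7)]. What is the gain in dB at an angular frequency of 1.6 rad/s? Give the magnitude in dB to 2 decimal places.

-29.72 dB

|j1.6 + 1.9| = √(1.6² + 1.9²) = 2.484
|j1.6 + 0.378| = √(1.6² + 0.378²) = 1.644
|j1.6 + 0.93| = √(1.6² + 0.93²) = 1.851
|j1.6 + 67.7| = √(1.6² + 67.7²) = 67.72
|H(j1.6)| = 2.71 × 2.484 / (1.644 × 1.851 × 67.72) = 0.032671
20 log₁₀(0.032671) = -29.717 dB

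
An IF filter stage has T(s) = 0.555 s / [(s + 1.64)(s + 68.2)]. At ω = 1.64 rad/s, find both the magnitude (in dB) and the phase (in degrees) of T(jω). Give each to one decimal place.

|j1.64| = 1.64
|j1.64 + 1.64| = √(1.64² + 1.64²) = 2.319
|j1.64 + 68.2| = √(1.64² + 68.2²) = 68.22
|T(j1.64)| = 0.555 × 1.64 / (2.319 × 68.22) = 0.0057527
20 log₁₀(0.0057527) = -44.80 dB
∠(j1.64) = 90.00°
∠(j1.64 + 1.64) = arctan(1.64/1.64) = 45.00°
∠(j1.64 + 68.2) = arctan(1.64/68.2) = 1.38°
∠T(j1.64) = 90.00° − (45.00° + 1.38°) = 43.62°

|T| = -44.8 dB, ∠T = 43.6°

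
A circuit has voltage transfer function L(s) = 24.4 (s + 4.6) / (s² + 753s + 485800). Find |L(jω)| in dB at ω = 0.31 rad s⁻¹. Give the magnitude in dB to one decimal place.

|j0.31 + 4.6| = √(0.31² + 4.6²) = 4.61
|(j0.31)² + 753(j0.31) + 485800| = |4.858e+05 + j233.43| = 4.858e+05
|L(j0.31)| = 24.4 × 4.61 / 4.858e+05 = 0.00023157
20 log₁₀(0.00023157) = -72.71 dB

-72.7 dB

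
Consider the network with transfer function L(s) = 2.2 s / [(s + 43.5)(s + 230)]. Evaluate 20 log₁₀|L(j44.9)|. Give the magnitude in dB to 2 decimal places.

|j44.9| = 44.9
|j44.9 + 43.5| = √(44.9² + 43.5²) = 62.52
|j44.9 + 230| = √(44.9² + 230²) = 234.3
|L(j44.9)| = 2.2 × 44.9 / (62.52 × 234.3) = 0.0067426
20 log₁₀(0.0067426) = -43.423 dB

-43.42 dB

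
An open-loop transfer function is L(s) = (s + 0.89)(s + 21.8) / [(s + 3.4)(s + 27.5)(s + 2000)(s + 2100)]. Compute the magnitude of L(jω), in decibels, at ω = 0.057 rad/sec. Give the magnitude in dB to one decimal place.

-146.1 dB

|j0.057 + 0.89| = √(0.057² + 0.89²) = 0.8918
|j0.057 + 21.8| = √(0.057² + 21.8²) = 21.8
|j0.057 + 3.4| = √(0.057² + 3.4²) = 3.4
|j0.057 + 27.5| = √(0.057² + 27.5²) = 27.5
|j0.057 + 2000| = √(0.057² + 2000²) = 2000
|j0.057 + 2100| = √(0.057² + 2100²) = 2100
|L(j0.057)| = 1 × 0.8918 × 21.8 / (3.4 × 27.5 × 2000 × 2100) = 4.9501e-08
20 log₁₀(4.9501e-08) = -146.11 dB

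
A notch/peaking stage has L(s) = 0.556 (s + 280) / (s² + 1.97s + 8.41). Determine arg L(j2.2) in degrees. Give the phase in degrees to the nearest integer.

-50 deg

∠(j2.2 + 280) = arctan(2.2/280) = 0.45°
∠[(j2.2)² + 1.97(j2.2) + 8.41] = ∠[3.57 + j4.334] = 50.52°
∠L(j2.2) = 0.45° − 50.52° = -50.07°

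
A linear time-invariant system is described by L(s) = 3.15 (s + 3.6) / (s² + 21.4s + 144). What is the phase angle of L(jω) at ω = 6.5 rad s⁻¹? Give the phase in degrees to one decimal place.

∠(j6.5 + 3.6) = arctan(6.5/3.6) = 61.02°
∠[(j6.5)² + 21.4(j6.5) + 144] = ∠[101.75 + j139.1] = 53.81°
∠L(j6.5) = 61.02° − 53.81° = 7.21°

7.2°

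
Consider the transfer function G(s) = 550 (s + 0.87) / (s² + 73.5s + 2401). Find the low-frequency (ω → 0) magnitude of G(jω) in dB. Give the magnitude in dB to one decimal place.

-14.0 dB

G(0) = 550 × 0.87 / 2401 = 0.19929
20 log₁₀(0.19929) = -14.01 dB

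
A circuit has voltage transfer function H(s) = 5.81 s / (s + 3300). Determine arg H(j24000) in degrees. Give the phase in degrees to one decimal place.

7.8°

∠(j24000) = 90.00°
∠(j24000 + 3300) = arctan(24000/3300) = 82.17°
∠H(j24000) = 90.00° − 82.17° = 7.83°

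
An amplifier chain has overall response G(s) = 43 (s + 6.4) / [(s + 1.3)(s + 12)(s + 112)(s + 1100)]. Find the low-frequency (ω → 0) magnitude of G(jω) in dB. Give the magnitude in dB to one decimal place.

G(0) = 43 × 6.4 / (1.3 × 12 × 112 × 1100) = 0.00014319
20 log₁₀(0.00014319) = -76.88 dB

-76.9 dB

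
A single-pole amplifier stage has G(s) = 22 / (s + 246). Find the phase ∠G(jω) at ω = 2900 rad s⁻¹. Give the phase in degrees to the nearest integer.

∠(j2900 + 246) = arctan(2900/246) = 85.15°
∠G(j2900) = −85.15° = -85.15°

-85°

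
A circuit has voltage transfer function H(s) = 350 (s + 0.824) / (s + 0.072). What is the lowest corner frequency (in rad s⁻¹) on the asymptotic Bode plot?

Break frequencies occur at each pole and zero magnitude: 0.072 rad s⁻¹, 0.824 rad s⁻¹.
The lowest is 0.072 rad s⁻¹.

0.072 rad s⁻¹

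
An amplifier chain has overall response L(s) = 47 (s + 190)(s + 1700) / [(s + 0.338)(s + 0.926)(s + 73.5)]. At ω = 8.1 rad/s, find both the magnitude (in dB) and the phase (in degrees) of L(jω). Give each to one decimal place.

|L| = 69.9 dB, ∠L = -174.7 deg

|j8.1 + 190| = √(8.1² + 190²) = 190.2
|j8.1 + 1700| = √(8.1² + 1700²) = 1700
|j8.1 + 0.338| = √(8.1² + 0.338²) = 8.107
|j8.1 + 0.926| = √(8.1² + 0.926²) = 8.153
|j8.1 + 73.5| = √(8.1² + 73.5²) = 73.94
|L(j8.1)| = 47 × 190.2 × 1700 / (8.107 × 8.153 × 73.94) = 3109
20 log₁₀(3109) = 69.85 dB
∠(j8.1 + 190) = arctan(8.1/190) = 2.44°
∠(j8.1 + 1700) = arctan(8.1/1700) = 0.27°
∠(j8.1 + 0.338) = arctan(8.1/0.338) = 87.61°
∠(j8.1 + 0.926) = arctan(8.1/0.926) = 83.48°
∠(j8.1 + 73.5) = arctan(8.1/73.5) = 6.29°
∠L(j8.1) = 2.44° + 0.27° − (87.61° + 83.48° + 6.29°) = -174.66°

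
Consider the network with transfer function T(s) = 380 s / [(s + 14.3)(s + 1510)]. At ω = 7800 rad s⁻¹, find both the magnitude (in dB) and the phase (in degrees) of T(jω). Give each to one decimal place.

|j7800| = 7800
|j7800 + 14.3| = √(7800² + 14.3²) = 7800
|j7800 + 1510| = √(7800² + 1510²) = 7945
|T(j7800)| = 380 × 7800 / (7800 × 7945) = 0.04783
20 log₁₀(0.04783) = -26.41 dB
∠(j7800) = 90.00°
∠(j7800 + 14.3) = arctan(7800/14.3) = 89.89°
∠(j7800 + 1510) = arctan(7800/1510) = 79.04°
∠T(j7800) = 90.00° − (89.89° + 79.04°) = -78.94°

|T| = -26.4 dB, ∠T = -78.9°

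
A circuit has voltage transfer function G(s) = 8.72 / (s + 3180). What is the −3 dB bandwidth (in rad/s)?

3180 rad/s

For a single-pole low-pass, the −3 dB point is at the pole: ω = 3180 rad/s.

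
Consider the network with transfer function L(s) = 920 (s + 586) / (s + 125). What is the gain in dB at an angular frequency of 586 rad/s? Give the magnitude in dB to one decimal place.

|j586 + 586| = √(586² + 586²) = 828.7
|j586 + 125| = √(586² + 125²) = 599.2
|L(j586)| = 920 × 828.7 / 599.2 = 1272.4
20 log₁₀(1272.4) = 62.09 dB

62.1 dB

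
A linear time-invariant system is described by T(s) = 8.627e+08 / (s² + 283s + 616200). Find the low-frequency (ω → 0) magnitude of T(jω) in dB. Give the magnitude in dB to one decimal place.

62.9 dB

T(0) = 8.627e+08 / 616200 = 1400
20 log₁₀(1400) = 62.92 dB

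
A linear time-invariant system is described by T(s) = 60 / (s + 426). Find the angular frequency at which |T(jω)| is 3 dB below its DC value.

For a single-pole low-pass, the −3 dB point is at the pole: ω = 426 rad/s.

426 rad/s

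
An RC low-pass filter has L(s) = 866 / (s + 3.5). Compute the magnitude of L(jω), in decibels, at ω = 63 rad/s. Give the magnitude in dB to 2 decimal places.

22.75 dB

|j63 + 3.5| = √(63² + 3.5²) = 63.1
|L(j63)| = 866 / 63.1 = 13.725
20 log₁₀(13.725) = 22.750 dB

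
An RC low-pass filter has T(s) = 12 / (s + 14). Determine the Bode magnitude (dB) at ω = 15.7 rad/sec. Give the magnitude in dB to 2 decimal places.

-4.88 dB

|j15.7 + 14| = √(15.7² + 14²) = 21.04
|T(j15.7)| = 12 / 21.04 = 0.57047
20 log₁₀(0.57047) = -4.875 dB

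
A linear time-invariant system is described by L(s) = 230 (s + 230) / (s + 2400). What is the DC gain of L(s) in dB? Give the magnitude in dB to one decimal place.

L(0) = 230 × 230 / 2400 = 22.042
20 log₁₀(22.042) = 26.86 dB

26.9 dB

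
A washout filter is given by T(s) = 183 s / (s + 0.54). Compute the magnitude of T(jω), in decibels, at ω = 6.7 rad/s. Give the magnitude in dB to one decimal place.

45.2 dB

|j6.7| = 6.7
|j6.7 + 0.54| = √(6.7² + 0.54²) = 6.722
|T(j6.7)| = 183 × 6.7 / 6.722 = 182.41
20 log₁₀(182.41) = 45.22 dB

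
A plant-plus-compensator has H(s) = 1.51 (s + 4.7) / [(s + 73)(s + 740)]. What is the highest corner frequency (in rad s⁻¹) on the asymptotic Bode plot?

740 rad s⁻¹

Break frequencies occur at each pole and zero magnitude: 4.7 rad s⁻¹, 73 rad s⁻¹, 740 rad s⁻¹.
The highest is 740 rad s⁻¹.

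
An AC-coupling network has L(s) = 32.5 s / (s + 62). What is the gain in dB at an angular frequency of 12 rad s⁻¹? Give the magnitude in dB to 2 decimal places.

15.81 dB

|j12| = 12
|j12 + 62| = √(12² + 62²) = 63.15
|L(j12)| = 32.5 × 12 / 63.15 = 6.1757
20 log₁₀(6.1757) = 15.814 dB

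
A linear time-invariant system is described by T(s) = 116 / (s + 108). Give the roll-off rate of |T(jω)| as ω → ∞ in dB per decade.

-20 dB/decade

With 0 zeros and 1 pole, the high-frequency asymptotic slope is 20 × (0 − 1) = -20 dB/decade.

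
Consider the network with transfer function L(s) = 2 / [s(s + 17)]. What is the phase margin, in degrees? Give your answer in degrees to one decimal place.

Gain crossover: |L(jω)| = 1 at ω ≈ 0.118 rad s⁻¹.
∠L(j0.118) = −90° − arctan(0.118/17) ≈ -90.40°
PM = 180° + (-90.40°) = 89.60°

89.6°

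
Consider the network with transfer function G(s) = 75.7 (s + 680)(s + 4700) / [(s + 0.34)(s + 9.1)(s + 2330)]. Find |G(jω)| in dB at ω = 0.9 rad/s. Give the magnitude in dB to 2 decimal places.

|j0.9 + 680| = √(0.9² + 680²) = 680
|j0.9 + 4700| = √(0.9² + 4700²) = 4700
|j0.9 + 0.34| = √(0.9² + 0.34²) = 0.9621
|j0.9 + 9.1| = √(0.9² + 9.1²) = 9.144
|j0.9 + 2330| = √(0.9² + 2330²) = 2330
|G(j0.9)| = 75.7 × 680 × 4700 / (0.9621 × 9.144 × 2330) = 11803
20 log₁₀(11803) = 81.440 dB

81.44 dB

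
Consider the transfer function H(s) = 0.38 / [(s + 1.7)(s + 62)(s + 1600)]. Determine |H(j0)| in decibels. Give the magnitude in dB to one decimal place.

-112.9 dB

H(0) = 0.38 / (1.7 × 62 × 1600) = 2.2533e-06
20 log₁₀(2.2533e-06) = -112.94 dB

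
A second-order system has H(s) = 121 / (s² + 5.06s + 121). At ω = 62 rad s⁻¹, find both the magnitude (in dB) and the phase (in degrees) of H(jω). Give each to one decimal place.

|(j62)² + 5.06(j62) + 121| = |-3723 + j313.72| = 3736
|H(j62)| = 121 / 3736 = 0.032386
20 log₁₀(0.032386) = -29.79 dB
∠[(j62)² + 5.06(j62) + 121] = ∠[-3723 + j313.72] = 175.18°
∠H(j62) = −175.18° = -175.18°

|H| = -29.8 dB, ∠H = -175.2°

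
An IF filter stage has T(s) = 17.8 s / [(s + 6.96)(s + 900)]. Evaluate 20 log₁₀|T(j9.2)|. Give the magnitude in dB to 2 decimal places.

-36.04 dB

|j9.2| = 9.2
|j9.2 + 6.96| = √(9.2² + 6.96²) = 11.54
|j9.2 + 900| = √(9.2² + 900²) = 900
|T(j9.2)| = 17.8 × 9.2 / (11.54 × 900) = 0.015772
20 log₁₀(0.015772) = -36.042 dB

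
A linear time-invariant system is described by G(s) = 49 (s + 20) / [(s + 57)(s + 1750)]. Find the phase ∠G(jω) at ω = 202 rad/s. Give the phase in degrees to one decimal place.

3.5°

∠(j202 + 20) = arctan(202/20) = 84.35°
∠(j202 + 57) = arctan(202/57) = 74.24°
∠(j202 + 1750) = arctan(202/1750) = 6.58°
∠G(j202) = 84.35° − (74.24° + 6.58°) = 3.52°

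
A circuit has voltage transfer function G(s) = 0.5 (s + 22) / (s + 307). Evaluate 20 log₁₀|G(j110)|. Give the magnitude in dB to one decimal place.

-15.3 dB

|j110 + 22| = √(110² + 22²) = 112.2
|j110 + 307| = √(110² + 307²) = 326.1
|G(j110)| = 0.5 × 112.2 / 326.1 = 0.17199
20 log₁₀(0.17199) = -15.29 dB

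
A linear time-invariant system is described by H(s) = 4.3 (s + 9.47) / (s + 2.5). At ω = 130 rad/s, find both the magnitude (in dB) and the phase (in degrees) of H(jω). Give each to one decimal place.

|j130 + 9.47| = √(130² + 9.47²) = 130.3
|j130 + 2.5| = √(130² + 2.5²) = 130
|H(j130)| = 4.3 × 130.3 / 130 = 4.3106
20 log₁₀(4.3106) = 12.69 dB
∠(j130 + 9.47) = arctan(130/9.47) = 85.83°
∠(j130 + 2.5) = arctan(130/2.5) = 88.90°
∠H(j130) = 85.83° − 88.90° = -3.06°

|H| = 12.7 dB, ∠H = -3.1°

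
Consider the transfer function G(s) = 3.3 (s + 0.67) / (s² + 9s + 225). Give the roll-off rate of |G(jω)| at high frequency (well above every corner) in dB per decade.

With 1 zero and 2 poles, the high-frequency asymptotic slope is 20 × (1 − 2) = -20 dB/decade.

-20 dB/decade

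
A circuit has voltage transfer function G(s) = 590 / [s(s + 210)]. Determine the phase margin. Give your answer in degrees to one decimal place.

Gain crossover: |G(jω)| = 1 at ω ≈ 2.81 rad/s.
∠G(j2.81) = −90° − arctan(2.81/210) ≈ -90.77°
PM = 180° + (-90.77°) = 89.23°

89.2°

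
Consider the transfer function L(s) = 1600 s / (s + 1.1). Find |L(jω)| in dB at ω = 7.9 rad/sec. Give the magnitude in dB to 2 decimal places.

64.00 dB

|j7.9| = 7.9
|j7.9 + 1.1| = √(7.9² + 1.1²) = 7.976
|L(j7.9)| = 1600 × 7.9 / 7.976 = 1584.7
20 log₁₀(1584.7) = 63.999 dB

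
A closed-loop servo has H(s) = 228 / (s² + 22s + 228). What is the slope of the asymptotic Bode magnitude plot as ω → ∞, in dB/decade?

-40 dB/decade

With 0 zeros and 2 poles, the high-frequency asymptotic slope is 20 × (0 − 2) = -40 dB/decade.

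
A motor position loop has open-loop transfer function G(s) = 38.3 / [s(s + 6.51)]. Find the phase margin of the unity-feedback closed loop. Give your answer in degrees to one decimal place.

Gain crossover: |G(jω)| = 1 at ω ≈ 4.75 rad/s.
∠G(j4.75) = −90° − arctan(4.75/6.51) ≈ -126.13°
PM = 180° + (-126.13°) = 53.87°

53.9°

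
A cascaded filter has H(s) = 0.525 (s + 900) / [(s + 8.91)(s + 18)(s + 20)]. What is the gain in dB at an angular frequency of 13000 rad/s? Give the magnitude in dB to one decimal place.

|j13000 + 900| = √(13000² + 900²) = 1.303e+04
|j13000 + 8.91| = √(13000² + 8.91²) = 1.3e+04
|j13000 + 18| = √(13000² + 18²) = 1.3e+04
|j13000 + 20| = √(13000² + 20²) = 1.3e+04
|H(j13000)| = 0.525 × 1.303e+04 / (1.3e+04 × 1.3e+04 × 1.3e+04) = 3.1139e-09
20 log₁₀(3.1139e-09) = -170.13 dB

-170.1 dB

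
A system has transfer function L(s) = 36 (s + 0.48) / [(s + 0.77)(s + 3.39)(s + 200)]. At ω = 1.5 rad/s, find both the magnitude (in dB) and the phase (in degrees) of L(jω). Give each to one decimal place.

|j1.5 + 0.48| = √(1.5² + 0.48²) = 1.575
|j1.5 + 0.77| = √(1.5² + 0.77²) = 1.686
|j1.5 + 3.39| = √(1.5² + 3.39²) = 3.707
|j1.5 + 200| = √(1.5² + 200²) = 200
|L(j1.5)| = 36 × 1.575 / (1.686 × 3.707 × 200) = 0.045354
20 log₁₀(0.045354) = -26.87 dB
∠(j1.5 + 0.48) = arctan(1.5/0.48) = 72.26°
∠(j1.5 + 0.77) = arctan(1.5/0.77) = 62.83°
∠(j1.5 + 3.39) = arctan(1.5/3.39) = 23.87°
∠(j1.5 + 200) = arctan(1.5/200) = 0.43°
∠L(j1.5) = 72.26° − (62.83° + 23.87° + 0.43°) = -14.87°

|L| = -26.9 dB, ∠L = -14.9°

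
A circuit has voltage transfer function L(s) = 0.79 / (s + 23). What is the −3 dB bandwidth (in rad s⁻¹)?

For a single-pole low-pass, the −3 dB point is at the pole: ω = 23 rad s⁻¹.

23 rad s⁻¹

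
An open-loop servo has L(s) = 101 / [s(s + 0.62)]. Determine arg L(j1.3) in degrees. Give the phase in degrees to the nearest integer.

-155 deg

∠(j1.3 + 0.62) = arctan(1.3/0.62) = 64.50°
∠(j1.3) = 90.00°
∠L(j1.3) = − (64.50° + 90.00°) = -154.50°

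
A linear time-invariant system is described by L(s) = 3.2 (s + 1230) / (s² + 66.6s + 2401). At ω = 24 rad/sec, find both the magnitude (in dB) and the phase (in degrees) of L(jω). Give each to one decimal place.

|L| = 4.2 dB, ∠L = -40.1°

|j24 + 1230| = √(24² + 1230²) = 1230
|(j24)² + 66.6(j24) + 2401| = |1825 + j1598.4| = 2426
|L(j24)| = 3.2 × 1230 / 2426 = 1.6227
20 log₁₀(1.6227) = 4.20 dB
∠(j24 + 1230) = arctan(24/1230) = 1.12°
∠[(j24)² + 66.6(j24) + 2401] = ∠[1825 + j1598.4] = 41.21°
∠L(j24) = 1.12° − 41.21° = -40.10°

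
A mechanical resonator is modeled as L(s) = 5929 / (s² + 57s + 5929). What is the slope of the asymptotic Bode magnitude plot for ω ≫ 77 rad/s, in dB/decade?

With 0 zeros and 2 poles, the high-frequency asymptotic slope is 20 × (0 − 2) = -40 dB/decade.

-40 dB/decade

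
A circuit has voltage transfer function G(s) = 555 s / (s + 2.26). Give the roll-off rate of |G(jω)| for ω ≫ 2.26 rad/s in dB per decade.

0 dB/decade

With 1 zero and 1 pole, the high-frequency asymptotic slope is 20 × (1 − 1) = 0 dB/decade.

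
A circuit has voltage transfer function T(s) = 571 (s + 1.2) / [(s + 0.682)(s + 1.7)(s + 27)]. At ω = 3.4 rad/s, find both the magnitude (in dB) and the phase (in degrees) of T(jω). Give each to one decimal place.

|T| = 15.2 dB, ∠T = -78.7°

|j3.4 + 1.2| = √(3.4² + 1.2²) = 3.606
|j3.4 + 0.682| = √(3.4² + 0.682²) = 3.468
|j3.4 + 1.7| = √(3.4² + 1.7²) = 3.801
|j3.4 + 27| = √(3.4² + 27²) = 27.21
|T(j3.4)| = 571 × 3.606 / (3.468 × 3.801 × 27.21) = 5.7392
20 log₁₀(5.7392) = 15.18 dB
∠(j3.4 + 1.2) = arctan(3.4/1.2) = 70.56°
∠(j3.4 + 0.682) = arctan(3.4/0.682) = 78.66°
∠(j3.4 + 1.7) = arctan(3.4/1.7) = 63.43°
∠(j3.4 + 27) = arctan(3.4/27) = 7.18°
∠T(j3.4) = 70.56° − (78.66° + 63.43° + 7.18°) = -78.71°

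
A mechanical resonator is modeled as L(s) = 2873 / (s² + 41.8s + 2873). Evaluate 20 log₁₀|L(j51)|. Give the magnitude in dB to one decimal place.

2.5 dB

|(j51)² + 41.8(j51) + 2873| = |272 + j2131.8| = 2149
|L(j51)| = 2873 / 2149 = 1.3368
20 log₁₀(1.3368) = 2.52 dB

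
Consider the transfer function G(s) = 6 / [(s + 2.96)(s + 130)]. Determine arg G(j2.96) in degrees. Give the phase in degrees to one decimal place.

-46.3°

∠(j2.96 + 2.96) = arctan(2.96/2.96) = 45.00°
∠(j2.96 + 130) = arctan(2.96/130) = 1.30°
∠G(j2.96) = − (45.00° + 1.30°) = -46.30°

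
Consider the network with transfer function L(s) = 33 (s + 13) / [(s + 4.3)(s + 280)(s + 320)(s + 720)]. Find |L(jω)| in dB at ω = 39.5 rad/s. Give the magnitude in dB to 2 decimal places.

|j39.5 + 13| = √(39.5² + 13²) = 41.58
|j39.5 + 4.3| = √(39.5² + 4.3²) = 39.73
|j39.5 + 280| = √(39.5² + 280²) = 282.8
|j39.5 + 320| = √(39.5² + 320²) = 322.4
|j39.5 + 720| = √(39.5² + 720²) = 721.1
|L(j39.5)| = 33 × 41.58 / (39.73 × 282.8 × 322.4 × 721.1) = 5.2533e-07
20 log₁₀(5.2533e-07) = -125.591 dB

-125.59 dB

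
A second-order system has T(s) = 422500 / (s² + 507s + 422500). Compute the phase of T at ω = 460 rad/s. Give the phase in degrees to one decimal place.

-47.9 deg

∠[(j460)² + 507(j460) + 422500] = ∠[2.109e+05 + j2.3322e+05] = 47.88°
∠T(j460) = −47.88° = -47.88°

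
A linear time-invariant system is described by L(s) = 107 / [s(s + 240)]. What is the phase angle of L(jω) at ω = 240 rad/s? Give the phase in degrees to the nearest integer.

∠(j240 + 240) = arctan(240/240) = 45.00°
∠(j240) = 90.00°
∠L(j240) = − (45.00° + 90.00°) = -135.00°

-135°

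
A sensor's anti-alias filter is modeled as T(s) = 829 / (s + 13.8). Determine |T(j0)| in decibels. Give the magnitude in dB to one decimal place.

T(0) = 829 / 13.8 = 60.072
20 log₁₀(60.072) = 35.57 dB

35.6 dB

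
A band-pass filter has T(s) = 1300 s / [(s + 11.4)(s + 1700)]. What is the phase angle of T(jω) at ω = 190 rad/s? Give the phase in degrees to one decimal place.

-2.9°

∠(j190) = 90.00°
∠(j190 + 11.4) = arctan(190/11.4) = 86.57°
∠(j190 + 1700) = arctan(190/1700) = 6.38°
∠T(j190) = 90.00° − (86.57° + 6.38°) = -2.94°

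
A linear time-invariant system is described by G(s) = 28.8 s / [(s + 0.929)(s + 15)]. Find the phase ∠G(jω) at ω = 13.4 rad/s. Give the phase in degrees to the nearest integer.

-38°

∠(j13.4) = 90.00°
∠(j13.4 + 0.929) = arctan(13.4/0.929) = 86.03°
∠(j13.4 + 15) = arctan(13.4/15) = 41.78°
∠G(j13.4) = 90.00° − (86.03° + 41.78°) = -37.81°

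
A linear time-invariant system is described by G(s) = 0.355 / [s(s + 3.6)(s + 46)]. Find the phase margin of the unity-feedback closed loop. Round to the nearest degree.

Gain crossover: |G(jω)| = 1 at ω ≈ 0.00214 rad s⁻¹.
∠G(j0.00214) = −90° − arctan(0.00214/3.6) − arctan(0.00214/46) ≈ -90.04°
PM = 180° + (-90.04°) = 89.96°

90°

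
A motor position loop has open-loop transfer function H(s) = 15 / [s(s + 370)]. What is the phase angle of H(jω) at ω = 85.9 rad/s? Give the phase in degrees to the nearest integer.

∠(j85.9 + 370) = arctan(85.9/370) = 13.07°
∠(j85.9) = 90.00°
∠H(j85.9) = − (13.07° + 90.00°) = -103.07°

-103°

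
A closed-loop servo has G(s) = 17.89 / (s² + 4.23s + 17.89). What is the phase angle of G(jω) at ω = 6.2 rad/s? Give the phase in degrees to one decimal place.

∠[(j6.2)² + 4.23(j6.2) + 17.89] = ∠[-20.55 + j26.226] = 128.08°
∠G(j6.2) = −128.08° = -128.08°

-128.1°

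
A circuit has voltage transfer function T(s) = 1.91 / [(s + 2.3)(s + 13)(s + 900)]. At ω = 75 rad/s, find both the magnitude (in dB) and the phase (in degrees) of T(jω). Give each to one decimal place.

|T| = -128.6 dB, ∠T = -173.2°

|j75 + 2.3| = √(75² + 2.3²) = 75.04
|j75 + 13| = √(75² + 13²) = 76.12
|j75 + 900| = √(75² + 900²) = 903.1
|T(j75)| = 1.91 / (75.04 × 76.12 × 903.1) = 3.7028e-07
20 log₁₀(3.7028e-07) = -128.63 dB
∠(j75 + 2.3) = arctan(75/2.3) = 88.24°
∠(j75 + 13) = arctan(75/13) = 80.17°
∠(j75 + 900) = arctan(75/900) = 4.76°
∠T(j75) = − (88.24° + 80.17° + 4.76°) = -173.17°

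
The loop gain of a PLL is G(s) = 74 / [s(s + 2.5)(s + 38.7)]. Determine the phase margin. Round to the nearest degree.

Gain crossover: |G(jω)| = 1 at ω ≈ 0.734 rad/sec.
∠G(j0.734) = −90° − arctan(0.734/2.5) − arctan(0.734/38.7) ≈ -107.44°
PM = 180° + (-107.44°) = 72.56°

73°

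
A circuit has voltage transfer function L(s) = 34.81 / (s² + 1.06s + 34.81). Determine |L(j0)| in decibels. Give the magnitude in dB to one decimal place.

0.0 dB

L(0) = 34.81 / 34.81 = 1
20 log₁₀(1) = 0.00 dB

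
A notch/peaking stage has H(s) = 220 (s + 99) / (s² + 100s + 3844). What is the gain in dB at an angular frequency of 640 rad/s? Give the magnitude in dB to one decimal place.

|j640 + 99| = √(640² + 99²) = 647.6
|(j640)² + 100(j640) + 3844| = |-4.0576e+05 + j64000| = 4.108e+05
|H(j640)| = 220 × 647.6 / 4.108e+05 = 0.34685
20 log₁₀(0.34685) = -9.20 dB

-9.2 dB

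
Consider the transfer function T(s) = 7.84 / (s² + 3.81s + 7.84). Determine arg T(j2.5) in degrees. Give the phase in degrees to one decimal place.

∠[(j2.5)² + 3.81(j2.5) + 7.84] = ∠[1.59 + j9.525] = 80.52°
∠T(j2.5) = −80.52° = -80.52°

-80.5°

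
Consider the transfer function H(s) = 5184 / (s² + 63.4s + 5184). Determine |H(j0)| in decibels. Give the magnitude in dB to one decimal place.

0.0 dB

H(0) = 5184 / 5184 = 1
20 log₁₀(1) = 0.00 dB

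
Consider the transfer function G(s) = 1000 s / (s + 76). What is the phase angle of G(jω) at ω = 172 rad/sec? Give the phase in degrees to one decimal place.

23.8°

∠(j172) = 90.00°
∠(j172 + 76) = arctan(172/76) = 66.16°
∠G(j172) = 90.00° − 66.16° = 23.84°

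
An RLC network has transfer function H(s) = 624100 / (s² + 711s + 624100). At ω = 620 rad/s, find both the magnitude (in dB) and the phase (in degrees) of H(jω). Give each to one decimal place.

|(j620)² + 711(j620) + 624100| = |2.397e+05 + j4.4082e+05| = 5.018e+05
|H(j620)| = 624100 / 5.018e+05 = 1.2438
20 log₁₀(1.2438) = 1.89 dB
∠[(j620)² + 711(j620) + 624100] = ∠[2.397e+05 + j4.4082e+05] = 61.46°
∠H(j620) = −61.46° = -61.46°

|H| = 1.9 dB, ∠H = -61.5°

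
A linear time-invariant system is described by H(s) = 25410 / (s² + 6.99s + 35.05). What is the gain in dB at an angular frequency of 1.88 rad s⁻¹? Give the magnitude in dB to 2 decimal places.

|(j1.88)² + 6.99(j1.88) + 35.05| = |31.516 + j13.141| = 34.15
|H(j1.88)| = 25410 / 34.15 = 744.17
20 log₁₀(744.17) = 57.433 dB

57.43 dB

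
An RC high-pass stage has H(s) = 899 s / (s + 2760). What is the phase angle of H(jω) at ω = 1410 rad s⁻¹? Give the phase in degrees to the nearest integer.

63°

∠(j1410) = 90.00°
∠(j1410 + 2760) = arctan(1410/2760) = 27.06°
∠H(j1410) = 90.00° − 27.06° = 62.94°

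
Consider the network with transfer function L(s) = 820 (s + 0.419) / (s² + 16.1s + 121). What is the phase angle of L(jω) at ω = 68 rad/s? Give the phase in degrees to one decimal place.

∠(j68 + 0.419) = arctan(68/0.419) = 89.65°
∠[(j68)² + 16.1(j68) + 121] = ∠[-4503 + j1094.8] = 166.33°
∠L(j68) = 89.65° − 166.33° = -76.69°

-76.7°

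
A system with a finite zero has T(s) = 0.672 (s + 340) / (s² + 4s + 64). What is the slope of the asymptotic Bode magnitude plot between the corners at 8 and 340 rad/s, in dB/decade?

In this band the factors already past their corner are: complex pole pair at ωₙ ≈ 8; net slope = -40 dB/decade.

-40 dB/decade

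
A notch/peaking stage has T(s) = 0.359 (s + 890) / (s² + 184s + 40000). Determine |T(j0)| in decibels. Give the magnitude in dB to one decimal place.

-42.0 dB

T(0) = 0.359 × 890 / 40000 = 0.0079878
20 log₁₀(0.0079878) = -41.95 dB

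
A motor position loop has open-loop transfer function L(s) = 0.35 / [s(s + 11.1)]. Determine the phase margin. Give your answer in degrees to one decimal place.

Gain crossover: |L(jω)| = 1 at ω ≈ 0.0315 rad s⁻¹.
∠L(j0.0315) = −90° − arctan(0.0315/11.1) ≈ -90.16°
PM = 180° + (-90.16°) = 89.84°

89.8°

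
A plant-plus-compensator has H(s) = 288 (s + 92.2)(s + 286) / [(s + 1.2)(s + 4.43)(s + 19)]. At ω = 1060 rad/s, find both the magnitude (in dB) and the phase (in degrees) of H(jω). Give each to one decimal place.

|j1060 + 92.2| = √(1060² + 92.2²) = 1064
|j1060 + 286| = √(1060² + 286²) = 1098
|j1060 + 1.2| = √(1060² + 1.2²) = 1060
|j1060 + 4.43| = √(1060² + 4.43²) = 1060
|j1060 + 19| = √(1060² + 19²) = 1060
|H(j1060)| = 288 × 1064 × 1098 / (1060 × 1060 × 1060) = 0.28243
20 log₁₀(0.28243) = -10.98 dB
∠(j1060 + 92.2) = arctan(1060/92.2) = 85.03°
∠(j1060 + 286) = arctan(1060/286) = 74.90°
∠(j1060 + 1.2) = arctan(1060/1.2) = 89.94°
∠(j1060 + 4.43) = arctan(1060/4.43) = 89.76°
∠(j1060 + 19) = arctan(1060/19) = 88.97°
∠H(j1060) = 85.03° + 74.90° − (89.94° + 89.76° + 88.97°) = -108.74°

|H| = -11.0 dB, ∠H = -108.7 deg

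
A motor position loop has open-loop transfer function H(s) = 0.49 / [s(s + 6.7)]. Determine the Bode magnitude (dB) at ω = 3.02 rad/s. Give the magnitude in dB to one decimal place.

-33.1 dB

|j3.02 + 6.7| = √(3.02² + 6.7²) = 7.349
|j3.02| = 3.02
|H(j3.02)| = 0.49 / (7.349 × 3.02) = 0.022078
20 log₁₀(0.022078) = -33.12 dB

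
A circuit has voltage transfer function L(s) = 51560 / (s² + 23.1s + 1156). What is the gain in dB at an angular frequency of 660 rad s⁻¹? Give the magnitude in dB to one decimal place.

-18.5 dB

|(j660)² + 23.1(j660) + 1156| = |-4.3444e+05 + j15246| = 4.347e+05
|L(j660)| = 51560 / 4.347e+05 = 0.11861
20 log₁₀(0.11861) = -18.52 dB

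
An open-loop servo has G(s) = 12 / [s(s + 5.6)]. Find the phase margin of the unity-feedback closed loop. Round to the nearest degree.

70°

Gain crossover: |G(jω)| = 1 at ω ≈ 2.02 rad s⁻¹.
∠G(j2.02) = −90° − arctan(2.02/5.6) ≈ -109.80°
PM = 180° + (-109.80°) = 70.20°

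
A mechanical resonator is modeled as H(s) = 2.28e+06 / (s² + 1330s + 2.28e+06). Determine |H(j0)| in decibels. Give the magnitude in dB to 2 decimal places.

0.00 dB

H(0) = 2.28e+06 / 2.28e+06 = 1
20 log₁₀(1) = 0.000 dB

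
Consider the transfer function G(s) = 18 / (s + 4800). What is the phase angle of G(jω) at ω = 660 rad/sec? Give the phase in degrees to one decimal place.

-7.8°

∠(j660 + 4800) = arctan(660/4800) = 7.83°
∠G(j660) = −7.83° = -7.83°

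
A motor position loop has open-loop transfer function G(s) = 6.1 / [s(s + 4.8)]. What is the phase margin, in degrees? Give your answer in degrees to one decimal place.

Gain crossover: |G(jω)| = 1 at ω ≈ 1.23 rad/s.
∠G(j1.23) = −90° − arctan(1.23/4.8) ≈ -104.38°
PM = 180° + (-104.38°) = 75.62°

75.6°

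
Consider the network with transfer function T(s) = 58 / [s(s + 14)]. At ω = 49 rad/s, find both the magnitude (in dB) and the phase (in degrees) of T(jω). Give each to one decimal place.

|j49 + 14| = √(49² + 14²) = 50.96
|j49| = 49
|T(j49)| = 58 / (50.96 × 49) = 0.023227
20 log₁₀(0.023227) = -32.68 dB
∠(j49 + 14) = arctan(49/14) = 74.05°
∠(j49) = 90.00°
∠T(j49) = − (74.05° + 90.00°) = -164.05°

|T| = -32.7 dB, ∠T = -164.1°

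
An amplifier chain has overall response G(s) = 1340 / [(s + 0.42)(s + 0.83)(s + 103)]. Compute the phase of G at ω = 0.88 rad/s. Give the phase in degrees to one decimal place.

-111.7°

∠(j0.88 + 0.42) = arctan(0.88/0.42) = 64.49°
∠(j0.88 + 0.83) = arctan(0.88/0.83) = 46.67°
∠(j0.88 + 103) = arctan(0.88/103) = 0.49°
∠G(j0.88) = − (64.49° + 46.67° + 0.49°) = -111.65°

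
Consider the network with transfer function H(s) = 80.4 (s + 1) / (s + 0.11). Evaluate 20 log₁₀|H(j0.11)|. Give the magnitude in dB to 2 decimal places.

|j0.11 + 1| = √(0.11² + 1²) = 1.006
|j0.11 + 0.11| = √(0.11² + 0.11²) = 0.1556
|H(j0.11)| = 80.4 × 1.006 / 0.1556 = 519.95
20 log₁₀(519.95) = 54.319 dB

54.32 dB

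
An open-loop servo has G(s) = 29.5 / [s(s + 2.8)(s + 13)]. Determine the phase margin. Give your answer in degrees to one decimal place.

71.0°

Gain crossover: |G(jω)| = 1 at ω ≈ 0.779 rad/sec.
∠G(j0.779) = −90° − arctan(0.779/2.8) − arctan(0.779/13) ≈ -108.98°
PM = 180° + (-108.98°) = 71.02°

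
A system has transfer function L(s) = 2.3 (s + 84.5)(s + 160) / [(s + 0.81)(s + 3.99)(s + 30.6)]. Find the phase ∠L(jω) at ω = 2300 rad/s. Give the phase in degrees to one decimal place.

-95.2°

∠(j2300 + 84.5) = arctan(2300/84.5) = 87.90°
∠(j2300 + 160) = arctan(2300/160) = 86.02°
∠(j2300 + 0.81) = arctan(2300/0.81) = 89.98°
∠(j2300 + 3.99) = arctan(2300/3.99) = 89.90°
∠(j2300 + 30.6) = arctan(2300/30.6) = 89.24°
∠L(j2300) = 87.90° + 86.02° − (89.98° + 89.90° + 89.24°) = -95.20°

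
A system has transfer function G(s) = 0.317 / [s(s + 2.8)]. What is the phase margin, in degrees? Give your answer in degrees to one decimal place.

87.7°

Gain crossover: |G(jω)| = 1 at ω ≈ 0.113 rad/sec.
∠G(j0.113) = −90° − arctan(0.113/2.8) ≈ -92.31°
PM = 180° + (-92.31°) = 87.69°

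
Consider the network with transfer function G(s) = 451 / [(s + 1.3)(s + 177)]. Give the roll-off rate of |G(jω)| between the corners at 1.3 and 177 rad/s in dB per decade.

-20 dB/decade

In this band the factors already past their corner are: pole at 1.3; net slope = -20 dB/decade.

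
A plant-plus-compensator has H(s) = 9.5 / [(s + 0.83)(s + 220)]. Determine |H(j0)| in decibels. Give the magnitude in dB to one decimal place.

-25.7 dB

H(0) = 9.5 / (0.83 × 220) = 0.052026
20 log₁₀(0.052026) = -25.68 dB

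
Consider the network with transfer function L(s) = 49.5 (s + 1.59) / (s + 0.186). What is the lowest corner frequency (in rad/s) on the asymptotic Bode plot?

Break frequencies occur at each pole and zero magnitude: 0.186 rad/s, 1.59 rad/s.
The lowest is 0.186 rad/s.

0.186 rad/s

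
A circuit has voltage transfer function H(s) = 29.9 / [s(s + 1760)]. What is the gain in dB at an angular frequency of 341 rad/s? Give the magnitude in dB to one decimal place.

|j341 + 1760| = √(341² + 1760²) = 1793
|j341| = 341
|H(j341)| = 29.9 / (1793 × 341) = 4.891e-05
20 log₁₀(4.891e-05) = -86.21 dB

-86.2 dB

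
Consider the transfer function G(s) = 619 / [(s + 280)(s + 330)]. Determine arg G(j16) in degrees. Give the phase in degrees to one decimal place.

-6.0°

∠(j16 + 280) = arctan(16/280) = 3.27°
∠(j16 + 330) = arctan(16/330) = 2.78°
∠G(j16) = − (3.27° + 2.78°) = -6.05°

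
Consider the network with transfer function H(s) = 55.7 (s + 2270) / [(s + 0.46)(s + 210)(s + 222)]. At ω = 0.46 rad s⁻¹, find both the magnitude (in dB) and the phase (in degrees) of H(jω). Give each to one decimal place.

|H| = 12.4 dB, ∠H = -45.2°

|j0.46 + 2270| = √(0.46² + 2270²) = 2270
|j0.46 + 0.46| = √(0.46² + 0.46²) = 0.6505
|j0.46 + 210| = √(0.46² + 210²) = 210
|j0.46 + 222| = √(0.46² + 222²) = 222
|H(j0.46)| = 55.7 × 2270 / (0.6505 × 210 × 222) = 4.169
20 log₁₀(4.169) = 12.40 dB
∠(j0.46 + 2270) = arctan(0.46/2270) = 0.01°
∠(j0.46 + 0.46) = arctan(0.46/0.46) = 45.00°
∠(j0.46 + 210) = arctan(0.46/210) = 0.13°
∠(j0.46 + 222) = arctan(0.46/222) = 0.12°
∠H(j0.46) = 0.01° − (45.00° + 0.13° + 0.12°) = -45.23°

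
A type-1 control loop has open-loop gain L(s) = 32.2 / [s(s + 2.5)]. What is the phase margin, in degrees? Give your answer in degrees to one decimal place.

24.8°

Gain crossover: |L(jω)| = 1 at ω ≈ 5.41 rad/sec.
∠L(j5.41) = −90° − arctan(5.41/2.5) ≈ -155.18°
PM = 180° + (-155.18°) = 24.82°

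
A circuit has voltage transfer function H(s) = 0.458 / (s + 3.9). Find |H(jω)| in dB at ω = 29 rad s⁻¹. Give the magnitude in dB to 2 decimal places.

-36.11 dB

|j29 + 3.9| = √(29² + 3.9²) = 29.26
|H(j29)| = 0.458 / 29.26 = 0.015652
20 log₁₀(0.015652) = -36.108 dB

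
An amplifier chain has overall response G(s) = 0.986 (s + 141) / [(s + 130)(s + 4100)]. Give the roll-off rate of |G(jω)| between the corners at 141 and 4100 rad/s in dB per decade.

0 dB/decade

In this band the factors already past their corner are: zero at 141, pole at 130; net slope = 0 dB/decade.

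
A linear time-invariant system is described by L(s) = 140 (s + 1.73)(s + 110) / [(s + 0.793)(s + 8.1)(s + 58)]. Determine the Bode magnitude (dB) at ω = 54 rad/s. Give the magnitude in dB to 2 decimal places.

11.97 dB

|j54 + 1.73| = √(54² + 1.73²) = 54.03
|j54 + 110| = √(54² + 110²) = 122.5
|j54 + 0.793| = √(54² + 0.793²) = 54.01
|j54 + 8.1| = √(54² + 8.1²) = 54.6
|j54 + 58| = √(54² + 58²) = 79.25
|L(j54)| = 140 × 54.03 × 122.5 / (54.01 × 54.6 × 79.25) = 3.9662
20 log₁₀(3.9662) = 11.968 dB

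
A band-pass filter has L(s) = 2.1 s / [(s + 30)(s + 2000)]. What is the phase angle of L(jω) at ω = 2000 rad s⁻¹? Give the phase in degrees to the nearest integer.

∠(j2000) = 90.00°
∠(j2000 + 30) = arctan(2000/30) = 89.14°
∠(j2000 + 2000) = arctan(2000/2000) = 45.00°
∠L(j2000) = 90.00° − (89.14° + 45.00°) = -44.14°

-44°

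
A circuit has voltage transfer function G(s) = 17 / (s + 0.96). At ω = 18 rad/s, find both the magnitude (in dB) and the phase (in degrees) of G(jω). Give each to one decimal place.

|G| = -0.5 dB, ∠G = -86.9 deg

|j18 + 0.96| = √(18² + 0.96²) = 18.03
|G(j18)| = 17 / 18.03 = 0.9431
20 log₁₀(0.9431) = -0.51 dB
∠(j18 + 0.96) = arctan(18/0.96) = 86.95°
∠G(j18) = −86.95° = -86.95°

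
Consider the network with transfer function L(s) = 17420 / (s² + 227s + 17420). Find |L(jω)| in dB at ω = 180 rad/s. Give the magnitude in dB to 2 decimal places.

-7.95 dB

|(j180)² + 227(j180) + 17420| = |-14980 + j40860| = 4.352e+04
|L(j180)| = 17420 / 4.352e+04 = 0.40028
20 log₁₀(0.40028) = -7.953 dB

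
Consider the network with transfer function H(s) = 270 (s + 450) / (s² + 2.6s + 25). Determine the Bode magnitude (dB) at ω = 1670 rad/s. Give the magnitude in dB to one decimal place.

|j1670 + 450| = √(1670² + 450²) = 1730
|(j1670)² + 2.6(j1670) + 25| = |-2.7889e+06 + j4342| = 2.789e+06
|H(j1670)| = 270 × 1730 / 2.789e+06 = 0.16744
20 log₁₀(0.16744) = -15.52 dB

-15.5 dB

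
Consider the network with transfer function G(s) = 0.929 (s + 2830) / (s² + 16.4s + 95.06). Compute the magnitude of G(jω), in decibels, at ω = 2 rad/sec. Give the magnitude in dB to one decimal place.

|j2 + 2830| = √(2² + 2830²) = 2830
|(j2)² + 16.4(j2) + 95.06| = |91.06 + j32.8| = 96.79
|G(j2)| = 0.929 × 2830 / 96.79 = 27.163
20 log₁₀(27.163) = 28.68 dB

28.7 dB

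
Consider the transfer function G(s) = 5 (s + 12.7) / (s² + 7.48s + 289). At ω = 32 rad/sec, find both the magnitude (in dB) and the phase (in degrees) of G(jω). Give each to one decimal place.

|G| = -13.0 dB, ∠G = -93.6°

|j32 + 12.7| = √(32² + 12.7²) = 34.43
|(j32)² + 7.48(j32) + 289| = |-735 + j239.36| = 773
|G(j32)| = 5 × 34.43 / 773 = 0.22269
20 log₁₀(0.22269) = -13.05 dB
∠(j32 + 12.7) = arctan(32/12.7) = 68.35°
∠[(j32)² + 7.48(j32) + 289] = ∠[-735 + j239.36] = 161.96°
∠G(j32) = 68.35° − 161.96° = -93.61°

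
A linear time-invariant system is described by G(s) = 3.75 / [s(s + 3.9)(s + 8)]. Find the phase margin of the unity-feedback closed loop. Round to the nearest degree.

87°

Gain crossover: |G(jω)| = 1 at ω ≈ 0.12 rad/s.
∠G(j0.12) = −90° − arctan(0.12/3.9) − arctan(0.12/8) ≈ -92.62°
PM = 180° + (-92.62°) = 87.38°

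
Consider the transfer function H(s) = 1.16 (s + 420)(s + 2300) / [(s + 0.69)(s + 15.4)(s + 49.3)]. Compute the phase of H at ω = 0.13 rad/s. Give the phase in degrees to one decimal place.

-11.3°

∠(j0.13 + 420) = arctan(0.13/420) = 0.02°
∠(j0.13 + 2300) = arctan(0.13/2300) = 0.00°
∠(j0.13 + 0.69) = arctan(0.13/0.69) = 10.67°
∠(j0.13 + 15.4) = arctan(0.13/15.4) = 0.48°
∠(j0.13 + 49.3) = arctan(0.13/49.3) = 0.15°
∠H(j0.13) = 0.02° + 0.00° − (10.67° + 0.48° + 0.15°) = -11.28°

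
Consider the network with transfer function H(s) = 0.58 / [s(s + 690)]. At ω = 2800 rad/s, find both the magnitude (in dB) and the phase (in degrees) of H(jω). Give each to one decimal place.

|H| = -142.9 dB, ∠H = -166.2°

|j2800 + 690| = √(2800² + 690²) = 2884
|j2800| = 2800
|H(j2800)| = 0.58 / (2884 × 2800) = 7.1831e-08
20 log₁₀(7.1831e-08) = -142.87 dB
∠(j2800 + 690) = arctan(2800/690) = 76.16°
∠(j2800) = 90.00°
∠H(j2800) = − (76.16° + 90.00°) = -166.16°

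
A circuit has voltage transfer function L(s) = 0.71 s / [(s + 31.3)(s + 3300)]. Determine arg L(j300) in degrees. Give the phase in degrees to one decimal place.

0.8°

∠(j300) = 90.00°
∠(j300 + 31.3) = arctan(300/31.3) = 84.04°
∠(j300 + 3300) = arctan(300/3300) = 5.19°
∠L(j300) = 90.00° − (84.04° + 5.19°) = 0.76°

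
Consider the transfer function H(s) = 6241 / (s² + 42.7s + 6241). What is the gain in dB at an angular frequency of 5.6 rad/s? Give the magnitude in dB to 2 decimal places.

0.04 dB

|(j5.6)² + 42.7(j5.6) + 6241| = |6209.6 + j239.12| = 6214
|H(j5.6)| = 6241 / 6214 = 1.0043
20 log₁₀(1.0043) = 0.037 dB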